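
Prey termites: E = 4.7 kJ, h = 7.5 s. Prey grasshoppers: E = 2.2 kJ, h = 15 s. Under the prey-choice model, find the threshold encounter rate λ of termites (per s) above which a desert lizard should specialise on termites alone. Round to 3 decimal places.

0.041 per s

The zero-one rule: include grasshoppers iff E₂/h₂ > λE₁/(1+λh₁). Equality gives the switch point.
λE₁h₂ = E₂ + λE₂h₁ ⇒ λ = E₂/(E₁h₂ − E₂h₁) = 2.2/(70.5 − 16.5) = 0.04074 per s.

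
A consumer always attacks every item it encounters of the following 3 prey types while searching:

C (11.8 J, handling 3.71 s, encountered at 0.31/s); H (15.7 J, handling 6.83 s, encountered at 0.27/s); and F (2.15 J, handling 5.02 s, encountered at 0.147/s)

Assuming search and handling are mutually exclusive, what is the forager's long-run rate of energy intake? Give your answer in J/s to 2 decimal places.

R = Σλ_iE_i / (1 + Σλ_ih_i)
Numerator: 0.31×11.8 + 0.27×15.7 + 0.147×2.15 = 8.213
Denominator: 1 + 0.31×3.71 + 0.27×6.83 + 0.147×5.02 = 4.732
R = 8.213/4.732 = 1.736 J/s

1.74 J/s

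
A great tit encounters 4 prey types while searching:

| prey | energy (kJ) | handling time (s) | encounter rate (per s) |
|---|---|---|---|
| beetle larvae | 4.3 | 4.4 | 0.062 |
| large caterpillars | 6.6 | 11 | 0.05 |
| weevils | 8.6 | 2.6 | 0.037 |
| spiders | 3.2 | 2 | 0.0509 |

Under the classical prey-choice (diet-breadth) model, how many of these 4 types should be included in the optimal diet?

4

E/h in descending order: weevils 3.31, spiders 1.6, beetle larvae 0.977, large caterpillars 0.6 kJ/s. The optimal diet is the largest prefix of this list for which every included type satisfies E_i/h_i > R on the types above it.
Rate on top 1: 0.2903. spiders: 1.6 > 0.2903 → include.
Rate on top 2: 0.4016. beetle larvae: 0.977 > 0.4016 → include.
Rate on top 3: 0.5083. large caterpillars: 0.6 > 0.5083 → include.
Optimal diet: weevils, spiders, beetle larvae, large caterpillars — 4 of 4 types.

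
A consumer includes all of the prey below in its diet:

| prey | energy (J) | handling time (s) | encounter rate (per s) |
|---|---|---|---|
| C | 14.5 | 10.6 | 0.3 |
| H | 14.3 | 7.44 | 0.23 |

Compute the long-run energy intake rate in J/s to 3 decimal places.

Energy encountered per unit search time: 0.3×14.5 + 0.23×14.3 = 7.639 J/s.
Handling time per unit search time: 0.3×10.6 + 0.23×7.44 = 4.891.
Rate = 7.639/(1 + 4.891) = 1.297 J/s.

1.297 J/s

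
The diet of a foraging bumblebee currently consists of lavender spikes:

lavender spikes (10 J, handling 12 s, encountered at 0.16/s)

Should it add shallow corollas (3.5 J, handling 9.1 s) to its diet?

No

Current rate: (0.16×10)/(1 + 0.16×12) = 0.5479 J/s.
shallow corollas: E/h = 3.5/9.1 = 0.3846 J/s.
Since 0.3846 < R, time spent handling shallow corollas is better spent searching.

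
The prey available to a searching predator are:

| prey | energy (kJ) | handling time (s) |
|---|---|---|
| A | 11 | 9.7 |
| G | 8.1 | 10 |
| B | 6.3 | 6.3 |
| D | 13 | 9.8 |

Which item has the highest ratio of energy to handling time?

D

Profitability E/h (kJ/s): A = 11/9.7 = 1.13, G = 8.1/10 = 0.81, B = 6.3/6.3 = 1, D = 13/9.8 = 1.33.
Ranked: D > A > B > G.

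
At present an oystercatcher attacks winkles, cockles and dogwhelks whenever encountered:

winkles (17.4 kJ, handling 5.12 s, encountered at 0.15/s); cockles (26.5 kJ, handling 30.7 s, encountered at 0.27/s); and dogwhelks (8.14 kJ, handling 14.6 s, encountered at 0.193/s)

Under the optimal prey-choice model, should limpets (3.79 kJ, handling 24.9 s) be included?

Current rate: (0.15×17.4 + 0.27×26.5 + 0.193×8.14)/(1 + 0.15×5.12 + 0.27×30.7 + 0.193×14.6) = 0.8805 kJ/s.
Profitability of limpets: 3.79/24.9 = 0.1522 kJ/s.
0.1522 < 0.8805, so adding limpets would lower the average — exclude it.

No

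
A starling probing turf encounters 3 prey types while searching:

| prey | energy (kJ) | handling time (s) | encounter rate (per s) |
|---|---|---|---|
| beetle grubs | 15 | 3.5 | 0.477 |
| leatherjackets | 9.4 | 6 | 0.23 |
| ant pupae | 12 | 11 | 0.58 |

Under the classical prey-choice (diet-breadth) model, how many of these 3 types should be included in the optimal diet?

Profitabilities (E/h, kJ/s): beetle grubs 4.29, leatherjackets 1.57, ant pupae 1.09. Add prey in this order while the next type's profitability exceeds the intake rate on those already taken.
Rate on top 1: 2.68. leatherjackets: 1.57 < 2.68 → exclude; stop.
Optimal diet: beetle grubs — 1 of 3 types.

1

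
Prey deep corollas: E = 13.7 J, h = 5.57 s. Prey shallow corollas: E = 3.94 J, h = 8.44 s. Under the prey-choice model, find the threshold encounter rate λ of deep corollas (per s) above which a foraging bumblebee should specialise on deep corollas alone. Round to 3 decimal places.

Drop shallow corollas once their profitability E₂/h₂ falls below the rate achievable on deep corollas alone: E₂/h₂ = λE₁/(1 + λh₁).
Solve for λ: λE₁h₂ = E₂(1 + λh₁) → λ(E₁h₂ − E₂h₁) = E₂ → λ = E₂/(E₁h₂ − E₂h₁).
λ = 3.94/(13.7×8.44 − 3.94×5.57) = 3.94/93.68 = 0.04206 per s.

0.042 per s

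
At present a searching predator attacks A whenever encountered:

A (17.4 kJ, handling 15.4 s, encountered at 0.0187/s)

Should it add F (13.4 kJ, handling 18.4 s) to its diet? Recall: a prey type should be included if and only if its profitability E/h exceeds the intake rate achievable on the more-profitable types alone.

On A alone, R = ΣλE/(1+Σλh) = 0.3254/1.288 = 0.2526 kJ/s.
F: E/h = 13.4/18.4 = 0.7283 kJ/s.
Since 0.7283 > R, including F increases the long-run rate.

Yes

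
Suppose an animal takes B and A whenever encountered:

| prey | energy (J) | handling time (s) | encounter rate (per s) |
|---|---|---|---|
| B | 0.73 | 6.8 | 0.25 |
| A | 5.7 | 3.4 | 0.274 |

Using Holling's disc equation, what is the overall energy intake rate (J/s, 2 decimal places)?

0.48 J/s

R = Σλ_iE_i / (1 + Σλ_ih_i)
Numerator: 0.25×0.73 + 0.274×5.7 = 1.744
Denominator: 1 + 0.25×6.8 + 0.274×3.4 = 3.632
R = 1.744/3.632 = 0.4803 J/s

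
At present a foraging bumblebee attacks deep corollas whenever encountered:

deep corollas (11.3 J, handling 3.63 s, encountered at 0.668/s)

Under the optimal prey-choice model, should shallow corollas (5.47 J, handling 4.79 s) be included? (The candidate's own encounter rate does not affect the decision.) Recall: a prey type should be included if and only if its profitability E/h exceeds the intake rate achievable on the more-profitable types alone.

Intake rate on the current diet: R = (0.668×11.3) / (1 + 0.668×3.63) = 7.548/3.425 = 2.204 J/s.
Profitability of shallow corollas: 5.47/4.79 = 1.142 J/s.
1.142 < 2.204, so adding shallow corollas would lower the average — exclude it.

No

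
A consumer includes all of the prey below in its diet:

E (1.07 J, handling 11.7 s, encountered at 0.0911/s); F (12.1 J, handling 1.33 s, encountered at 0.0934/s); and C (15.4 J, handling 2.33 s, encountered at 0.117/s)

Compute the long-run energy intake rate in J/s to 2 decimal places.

Energy encountered per unit search time: 0.0911×1.07 + 0.0934×12.1 + 0.117×15.4 = 3.029 J/s.
Handling time per unit search time: 0.0911×11.7 + 0.0934×1.33 + 0.117×2.33 = 1.463.
Rate = 3.029/(1 + 1.463) = 1.23 J/s.

1.23 J/s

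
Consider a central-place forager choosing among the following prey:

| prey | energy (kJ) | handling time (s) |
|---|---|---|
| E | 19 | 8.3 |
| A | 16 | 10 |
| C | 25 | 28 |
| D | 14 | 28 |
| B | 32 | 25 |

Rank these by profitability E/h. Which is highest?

E

Profitability E/h (kJ/s): E = 19/8.3 = 2.29, A = 16/10 = 1.6, C = 25/28 = 0.893, D = 14/28 = 0.5, B = 32/25 = 1.28.
Ranked: E > A > B > C > D.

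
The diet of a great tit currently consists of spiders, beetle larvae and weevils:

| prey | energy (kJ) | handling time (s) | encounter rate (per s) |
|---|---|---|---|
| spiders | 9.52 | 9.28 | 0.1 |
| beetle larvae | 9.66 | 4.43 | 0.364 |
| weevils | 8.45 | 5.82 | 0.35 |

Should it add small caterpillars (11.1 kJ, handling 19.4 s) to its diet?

No

Current rate: (0.1×9.52 + 0.364×9.66 + 0.35×8.45)/(1 + 0.1×9.28 + 0.364×4.43 + 0.35×5.82) = 1.331 kJ/s.
small caterpillars: E/h = 11.1/19.4 = 0.5722 kJ/s.
0.5722 < 1.331, so adding small caterpillars would lower the average — exclude it.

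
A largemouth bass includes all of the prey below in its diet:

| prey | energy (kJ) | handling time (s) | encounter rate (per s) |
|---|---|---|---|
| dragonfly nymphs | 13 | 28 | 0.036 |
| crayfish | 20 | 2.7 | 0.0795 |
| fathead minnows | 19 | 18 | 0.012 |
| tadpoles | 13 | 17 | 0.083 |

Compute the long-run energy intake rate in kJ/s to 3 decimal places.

Energy encountered per unit search time: 0.036×13 + 0.0795×20 + 0.012×19 + 0.083×13 = 3.365 kJ/s.
Handling time per unit search time: 0.036×28 + 0.0795×2.7 + 0.012×18 + 0.083×17 = 2.85.
Rate = 3.365/(1 + 2.85) = 0.8741 kJ/s.

0.874 kJ/s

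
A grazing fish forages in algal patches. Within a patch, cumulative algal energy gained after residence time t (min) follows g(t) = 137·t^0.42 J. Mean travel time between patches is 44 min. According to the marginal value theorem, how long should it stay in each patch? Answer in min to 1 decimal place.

31.9 min

By the marginal value theorem, leave when the instantaneous gain rate g'(t) equals the habitat-wide average g(t)/(T + t).
g'(t) = 0.42·137·t^-0.58. Setting 0.42·137·t^-0.58 = 137·t^0.42/(44+t) gives 0.42(44+t) = t, so 0.58·t = 0.42×44.
t* = 0.42×44/0.58 = 31.86 min.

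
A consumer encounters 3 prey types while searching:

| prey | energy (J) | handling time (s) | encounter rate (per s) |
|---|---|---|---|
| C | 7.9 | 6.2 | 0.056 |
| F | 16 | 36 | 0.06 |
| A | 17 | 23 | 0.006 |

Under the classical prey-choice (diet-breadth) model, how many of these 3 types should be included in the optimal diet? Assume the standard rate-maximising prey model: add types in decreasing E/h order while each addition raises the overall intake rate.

3

Profitabilities (E/h, J/s): C 1.27, A 0.739, F 0.444. Add prey in this order while the next type's profitability exceeds the intake rate on those already taken.
Rate on top 1: 0.3284. A: 0.739 > 0.3284 → include.
Rate on top 2: 0.3665. F: 0.444 > 0.3665 → include.
Optimal diet: C, A, F — 3 of 3 types.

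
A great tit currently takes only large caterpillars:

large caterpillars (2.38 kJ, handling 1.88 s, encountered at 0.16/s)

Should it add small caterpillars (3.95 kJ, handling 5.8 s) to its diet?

Current rate: (0.16×2.38)/(1 + 0.16×1.88) = 0.2927 kJ/s.
Profitability of small caterpillars: 3.95/5.8 = 0.681 kJ/s.
0.681 > 0.2927, so adding small caterpillars raises the average — include it.

Yes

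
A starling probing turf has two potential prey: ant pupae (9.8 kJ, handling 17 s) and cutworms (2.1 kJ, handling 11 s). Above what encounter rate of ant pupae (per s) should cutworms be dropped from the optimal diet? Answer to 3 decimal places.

At the threshold, the rate on ant pupae alone equals the profitability of cutworms: λ·9.8/(1 + λ·17) = 2.1/11 = 0.1909.
Rearranging, λ(9.8 − 0.1909×17) = 0.1909, so λ = 0.1909/6.555 = 0.02913 per s.

0.029 per s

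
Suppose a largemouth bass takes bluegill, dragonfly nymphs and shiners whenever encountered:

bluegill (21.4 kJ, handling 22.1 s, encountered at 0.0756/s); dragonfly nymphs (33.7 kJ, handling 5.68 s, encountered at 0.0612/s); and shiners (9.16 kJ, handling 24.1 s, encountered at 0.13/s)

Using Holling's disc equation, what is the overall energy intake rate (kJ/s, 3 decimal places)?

R = Σλ_iE_i / (1 + Σλ_ih_i)
Numerator: 0.0756×21.4 + 0.0612×33.7 + 0.13×9.16 = 4.871
Denominator: 1 + 0.0756×22.1 + 0.0612×5.68 + 0.13×24.1 = 6.151
R = 4.871/6.151 = 0.7919 kJ/s

0.792 kJ/s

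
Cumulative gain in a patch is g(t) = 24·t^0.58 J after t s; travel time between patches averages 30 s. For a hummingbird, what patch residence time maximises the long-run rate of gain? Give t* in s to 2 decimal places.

By the marginal value theorem, leave when the instantaneous gain rate g'(t) equals the habitat-wide average g(t)/(T + t).
g'(t) = 0.58·24·t^-0.42. Setting 0.58·24·t^-0.42 = 24·t^0.58/(30+t) gives 0.58(30+t) = t, so 0.42·t = 0.58×30.
t* = 0.58×30/0.42 = 41.43 s.

41.43 s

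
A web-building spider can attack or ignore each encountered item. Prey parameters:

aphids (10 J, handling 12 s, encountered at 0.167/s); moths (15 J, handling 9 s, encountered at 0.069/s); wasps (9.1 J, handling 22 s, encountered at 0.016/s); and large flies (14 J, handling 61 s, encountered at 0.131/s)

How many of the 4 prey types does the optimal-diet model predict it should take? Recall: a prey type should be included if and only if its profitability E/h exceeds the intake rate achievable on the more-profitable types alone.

E/h in descending order: moths 1.67, aphids 0.833, wasps 0.414, large flies 0.23 J/s. The optimal diet is the largest prefix of this list for which every included type satisfies E_i/h_i > R on the types above it.
Rate on top 1: 0.6385. aphids: 0.833 > 0.6385 → include.
Rate on top 2: 0.7462. wasps: 0.414 < 0.7462 → exclude; stop.
Optimal diet: moths, aphids — 2 of 4 types.

2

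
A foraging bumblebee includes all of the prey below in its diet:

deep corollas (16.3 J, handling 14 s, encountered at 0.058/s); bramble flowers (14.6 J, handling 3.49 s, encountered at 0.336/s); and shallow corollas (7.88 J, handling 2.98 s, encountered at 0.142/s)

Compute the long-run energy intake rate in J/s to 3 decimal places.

2.045 J/s

R = Σλ_iE_i / (1 + Σλ_ih_i)
Numerator: 0.058×16.3 + 0.336×14.6 + 0.142×7.88 = 6.97
Denominator: 1 + 0.058×14 + 0.336×3.49 + 0.142×2.98 = 3.408
R = 6.97/3.408 = 2.045 J/s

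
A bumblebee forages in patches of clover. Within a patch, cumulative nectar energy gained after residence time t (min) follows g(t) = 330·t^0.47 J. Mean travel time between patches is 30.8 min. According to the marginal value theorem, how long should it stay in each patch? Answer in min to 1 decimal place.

By the marginal value theorem, leave when the instantaneous gain rate g'(t) equals the habitat-wide average g(t)/(T + t).
g'(t) = 0.47·330·t^-0.53. Setting 0.47·330·t^-0.53 = 330·t^0.47/(30.8+t) gives 0.47(30.8+t) = t, so 0.53·t = 0.47×30.8.
t* = 0.47×30.8/0.53 = 27.31 min.

27.3 min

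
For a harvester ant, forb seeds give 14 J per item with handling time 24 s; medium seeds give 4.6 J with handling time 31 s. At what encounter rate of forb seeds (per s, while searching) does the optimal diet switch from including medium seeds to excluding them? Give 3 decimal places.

Drop medium seeds once their profitability E₂/h₂ falls below the rate achievable on forb seeds alone: E₂/h₂ = λE₁/(1 + λh₁).
Solve for λ: λE₁h₂ = E₂(1 + λh₁) → λ(E₁h₂ − E₂h₁) = E₂ → λ = E₂/(E₁h₂ − E₂h₁).
λ = 4.6/(14×31 − 4.6×24) = 4.6/323.6 = 0.01422 per s.

0.014 per s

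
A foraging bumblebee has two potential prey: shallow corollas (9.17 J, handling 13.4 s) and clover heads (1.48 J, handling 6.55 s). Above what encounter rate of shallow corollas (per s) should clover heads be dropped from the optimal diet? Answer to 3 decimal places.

The zero-one rule: include clover heads iff E₂/h₂ > λE₁/(1+λh₁). Equality gives the switch point.
λE₁h₂ = E₂ + λE₂h₁ ⇒ λ = E₂/(E₁h₂ − E₂h₁) = 1.48/(60.06 − 19.83) = 0.03679 per s.

0.037 per s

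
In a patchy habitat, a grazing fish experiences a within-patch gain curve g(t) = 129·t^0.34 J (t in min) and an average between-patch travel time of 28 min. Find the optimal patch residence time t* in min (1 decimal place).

Maximise g(t)/(T+t): set derivative to zero → g'(t)(T+t) = g(t).
g'(t) = 0.34·129·t^-0.66. Setting 0.34·129·t^-0.66 = 129·t^0.34/(28+t) gives 0.34(28+t) = t, so 0.66·t = 0.34×28.
t* = 0.34×28/0.66 = 14.42 min.

14.4 min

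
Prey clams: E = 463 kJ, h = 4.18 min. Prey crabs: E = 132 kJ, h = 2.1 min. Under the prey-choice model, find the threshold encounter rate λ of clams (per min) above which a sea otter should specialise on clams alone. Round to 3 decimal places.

At the threshold, the rate on clams alone equals the profitability of crabs: λ·463/(1 + λ·4.18) = 132/2.1 = 62.86.
Rearranging, λ(463 − 62.86×4.18) = 62.86, so λ = 62.86/200.3 = 0.3139 per min.

0.314 per min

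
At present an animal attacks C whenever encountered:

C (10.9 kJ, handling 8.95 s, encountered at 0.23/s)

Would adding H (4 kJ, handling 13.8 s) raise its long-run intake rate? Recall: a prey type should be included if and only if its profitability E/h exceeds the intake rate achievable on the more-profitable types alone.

No

Current rate: (0.23×10.9)/(1 + 0.23×8.95) = 0.8197 kJ/s.
Profitability of H: 4/13.8 = 0.2899 kJ/s.
0.2899 < 0.8197, so adding H would lower the average — exclude it.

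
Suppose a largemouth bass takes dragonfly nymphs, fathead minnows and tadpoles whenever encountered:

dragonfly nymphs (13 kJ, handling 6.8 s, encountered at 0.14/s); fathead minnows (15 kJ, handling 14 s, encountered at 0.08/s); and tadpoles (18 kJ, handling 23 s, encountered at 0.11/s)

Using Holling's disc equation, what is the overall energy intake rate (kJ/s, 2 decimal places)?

Energy encountered per unit search time: 0.14×13 + 0.08×15 + 0.11×18 = 5 kJ/s.
Handling time per unit search time: 0.14×6.8 + 0.08×14 + 0.11×23 = 4.602.
Rate = 5/(1 + 4.602) = 0.8925 kJ/s.

0.89 kJ/s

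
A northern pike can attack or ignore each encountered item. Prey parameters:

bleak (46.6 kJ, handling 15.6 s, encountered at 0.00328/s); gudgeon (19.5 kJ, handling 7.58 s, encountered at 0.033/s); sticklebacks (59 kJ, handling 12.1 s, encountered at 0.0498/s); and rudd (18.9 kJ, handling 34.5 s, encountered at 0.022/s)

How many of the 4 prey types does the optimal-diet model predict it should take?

Rank by E/h (kJ/s): sticklebacks 4.88, bleak 2.99, gudgeon 2.57, rudd 0.548. Include each in turn until the next type's E/h falls below the running intake rate.
Rate on top 1: 1.833. bleak: 2.99 > 1.833 → include.
Rate on top 2: 1.869. gudgeon: 2.57 > 1.869 → include.
Rate on top 3: 1.962. rudd: 0.548 < 1.962 → exclude; stop.
Optimal diet: sticklebacks, bleak, gudgeon — 3 of 4 types.

3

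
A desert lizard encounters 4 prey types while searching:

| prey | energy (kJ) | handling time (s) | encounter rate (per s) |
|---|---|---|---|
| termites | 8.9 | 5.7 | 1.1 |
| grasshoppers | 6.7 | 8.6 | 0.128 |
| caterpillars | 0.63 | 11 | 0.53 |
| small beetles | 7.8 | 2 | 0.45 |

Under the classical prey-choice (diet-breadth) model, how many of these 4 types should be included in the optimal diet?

E/h in descending order: small beetles 3.9, termites 1.56, grasshoppers 0.779, caterpillars 0.0573 kJ/s. The optimal diet is the largest prefix of this list for which every included type satisfies E_i/h_i > R on the types above it.
Rate on top 1: 1.847. termites: 1.56 < 1.847 → exclude; stop.
Optimal diet: small beetles — 1 of 4 types.

1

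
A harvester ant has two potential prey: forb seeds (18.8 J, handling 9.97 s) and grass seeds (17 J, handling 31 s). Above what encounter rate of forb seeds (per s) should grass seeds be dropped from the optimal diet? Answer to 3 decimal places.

0.041 per s

Drop grass seeds once their profitability E₂/h₂ falls below the rate achievable on forb seeds alone: E₂/h₂ = λE₁/(1 + λh₁).
Solve for λ: λE₁h₂ = E₂(1 + λh₁) → λ(E₁h₂ − E₂h₁) = E₂ → λ = E₂/(E₁h₂ − E₂h₁).
λ = 17/(18.8×31 − 17×9.97) = 17/413.3 = 0.04113 per s.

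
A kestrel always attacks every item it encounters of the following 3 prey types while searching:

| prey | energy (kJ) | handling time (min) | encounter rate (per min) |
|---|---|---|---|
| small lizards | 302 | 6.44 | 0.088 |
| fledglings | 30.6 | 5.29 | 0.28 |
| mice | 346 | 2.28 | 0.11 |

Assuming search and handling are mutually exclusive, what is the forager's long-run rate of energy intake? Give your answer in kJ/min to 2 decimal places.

Energy encountered per unit search time: 0.088×302 + 0.28×30.6 + 0.11×346 = 73.2 kJ/min.
Handling time per unit search time: 0.088×6.44 + 0.28×5.29 + 0.11×2.28 = 2.299.
Rate = 73.2/(1 + 2.299) = 22.19 kJ/min.

22.19 kJ/min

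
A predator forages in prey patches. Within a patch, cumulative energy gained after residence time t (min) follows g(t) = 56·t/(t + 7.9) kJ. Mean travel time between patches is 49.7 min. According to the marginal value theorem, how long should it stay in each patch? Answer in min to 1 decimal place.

19.8 min

Maximise g(t)/(T+t): set derivative to zero → g'(t)(T+t) = g(t).
g'(t) = 56·7.9/(t + 7.9)². Setting 56·7.9/(t+7.9)² = 56t/[(t+7.9)(49.7+t)] gives 7.9(49.7+t) = t(t+7.9), so t² = 7.9×49.7 = 392.6.
t* = √392.6 = 19.81 min.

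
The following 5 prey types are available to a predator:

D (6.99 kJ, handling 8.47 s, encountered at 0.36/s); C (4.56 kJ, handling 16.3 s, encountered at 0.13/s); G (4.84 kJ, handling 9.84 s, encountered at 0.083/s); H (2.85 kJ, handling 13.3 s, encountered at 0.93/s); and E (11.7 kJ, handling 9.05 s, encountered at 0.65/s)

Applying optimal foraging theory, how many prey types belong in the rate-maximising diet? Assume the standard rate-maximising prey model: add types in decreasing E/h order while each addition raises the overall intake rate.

Rank by E/h (kJ/s): E 1.29, D 0.825, G 0.492, C 0.28, H 0.214. Include each in turn until the next type's E/h falls below the running intake rate.
Rate on top 1: 1.105. D: 0.825 < 1.105 → exclude; stop.
Optimal diet: E — 1 of 5 types.

1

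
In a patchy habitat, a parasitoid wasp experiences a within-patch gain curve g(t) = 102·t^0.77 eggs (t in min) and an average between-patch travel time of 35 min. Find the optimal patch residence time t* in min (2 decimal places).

Optimal t* satisfies g'(t*) = g(t*)/(T + t*).
g'(t) = 0.77·102·t^-0.23. Setting 0.77·102·t^-0.23 = 102·t^0.77/(35+t) gives 0.77(35+t) = t, so 0.23·t = 0.77×35.
t* = 0.77×35/0.23 = 117.2 min.

117.17 min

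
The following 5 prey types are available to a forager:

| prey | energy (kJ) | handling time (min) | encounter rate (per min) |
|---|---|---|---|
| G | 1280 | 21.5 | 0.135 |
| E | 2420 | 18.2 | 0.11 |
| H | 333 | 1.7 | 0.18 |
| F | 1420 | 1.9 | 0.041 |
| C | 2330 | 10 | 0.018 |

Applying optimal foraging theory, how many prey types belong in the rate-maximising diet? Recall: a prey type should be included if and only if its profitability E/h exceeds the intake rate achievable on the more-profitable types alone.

4

Profitabilities (E/h, kJ/min): F 747, C 233, H 196, E 133, G 59.5. Add prey in this order while the next type's profitability exceeds the intake rate on those already taken.
Rate on top 1: 54.01. C: 233 > 54.01 → include.
Rate on top 2: 79.62. H: 196 > 79.62 → include.
Rate on top 3: 102.4. E: 133 > 102.4 → include.
Rate on top 4: 119.5. G: 59.5 < 119.5 → exclude; stop.
Optimal diet: F, C, H, E — 4 of 5 types.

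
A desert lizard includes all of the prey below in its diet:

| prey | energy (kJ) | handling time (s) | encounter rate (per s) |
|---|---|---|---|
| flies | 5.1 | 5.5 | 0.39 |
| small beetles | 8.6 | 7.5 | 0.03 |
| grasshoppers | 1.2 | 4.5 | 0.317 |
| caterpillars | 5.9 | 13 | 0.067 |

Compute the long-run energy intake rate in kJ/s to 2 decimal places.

0.53 kJ/s

R = Σλ_iE_i / (1 + Σλ_ih_i)
Numerator: 0.39×5.1 + 0.03×8.6 + 0.317×1.2 + 0.067×5.9 = 3.023
Denominator: 1 + 0.39×5.5 + 0.03×7.5 + 0.317×4.5 + 0.067×13 = 5.668
R = 3.023/5.668 = 0.5333 kJ/s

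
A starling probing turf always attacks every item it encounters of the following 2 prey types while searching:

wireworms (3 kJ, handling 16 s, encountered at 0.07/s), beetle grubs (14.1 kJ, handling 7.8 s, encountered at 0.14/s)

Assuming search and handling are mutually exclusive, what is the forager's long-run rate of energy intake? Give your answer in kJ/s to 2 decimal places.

Energy encountered per unit search time: 0.07×3 + 0.14×14.1 = 2.184 kJ/s.
Handling time per unit search time: 0.07×16 + 0.14×7.8 = 2.212.
Rate = 2.184/(1 + 2.212) = 0.68 kJ/s.

0.68 kJ/s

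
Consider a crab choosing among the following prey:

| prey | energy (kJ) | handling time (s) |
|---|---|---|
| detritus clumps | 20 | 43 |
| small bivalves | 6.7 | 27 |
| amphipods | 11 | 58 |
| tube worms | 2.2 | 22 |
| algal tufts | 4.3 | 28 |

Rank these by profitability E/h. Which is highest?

In descending order of E/h:
detritus clumps: 20/43 = 0.465 kJ/s
small bivalves: 6.7/27 = 0.248 kJ/s
amphipods: 11/58 = 0.19 kJ/s
algal tufts: 4.3/28 = 0.154 kJ/s
tube worms: 2.2/22 = 0.1 kJ/s

detritus clumps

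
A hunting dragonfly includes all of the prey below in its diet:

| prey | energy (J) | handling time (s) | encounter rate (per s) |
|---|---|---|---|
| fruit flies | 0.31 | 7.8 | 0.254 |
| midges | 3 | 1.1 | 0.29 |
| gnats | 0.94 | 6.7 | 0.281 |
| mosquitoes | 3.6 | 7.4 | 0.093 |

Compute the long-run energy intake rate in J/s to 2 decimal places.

Energy encountered per unit search time: 0.254×0.31 + 0.29×3 + 0.281×0.94 + 0.093×3.6 = 1.548 J/s.
Handling time per unit search time: 0.254×7.8 + 0.29×1.1 + 0.281×6.7 + 0.093×7.4 = 4.871.
Rate = 1.548/(1 + 4.871) = 0.2636 J/s.

0.26 J/s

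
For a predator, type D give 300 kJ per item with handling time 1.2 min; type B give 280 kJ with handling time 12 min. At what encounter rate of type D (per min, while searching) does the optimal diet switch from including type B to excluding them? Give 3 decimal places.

At the threshold, the rate on type D alone equals the profitability of type B: λ·300/(1 + λ·1.2) = 280/12 = 23.33.
Rearranging, λ(300 − 23.33×1.2) = 23.33, so λ = 23.33/272 = 0.08578 per min.

0.086 per min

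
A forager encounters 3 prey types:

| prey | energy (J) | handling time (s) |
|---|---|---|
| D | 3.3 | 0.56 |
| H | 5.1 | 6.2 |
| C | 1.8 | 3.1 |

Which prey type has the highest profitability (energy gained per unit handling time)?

D

In descending order of E/h:
D: 3.3/0.56 = 5.89 J/s
H: 5.1/6.2 = 0.823 J/s
C: 1.8/3.1 = 0.581 J/s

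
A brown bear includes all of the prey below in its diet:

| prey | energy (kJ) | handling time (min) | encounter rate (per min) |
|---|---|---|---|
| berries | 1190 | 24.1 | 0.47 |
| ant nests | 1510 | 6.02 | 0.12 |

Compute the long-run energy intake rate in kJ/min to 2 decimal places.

56.75 kJ/min

R = Σλ_iE_i / (1 + Σλ_ih_i)
Numerator: 0.47×1190 + 0.12×1510 = 740.5
Denominator: 1 + 0.47×24.1 + 0.12×6.02 = 13.05
R = 740.5/13.05 = 56.75 kJ/min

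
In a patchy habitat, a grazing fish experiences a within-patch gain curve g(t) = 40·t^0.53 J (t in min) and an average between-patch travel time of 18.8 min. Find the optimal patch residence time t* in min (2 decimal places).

By the marginal value theorem, leave when the instantaneous gain rate g'(t) equals the habitat-wide average g(t)/(T + t).
g'(t) = 0.53·40·t^-0.47. Setting 0.53·40·t^-0.47 = 40·t^0.53/(18.8+t) gives 0.53(18.8+t) = t, so 0.47·t = 0.53×18.8.
t* = 0.53×18.8/0.47 = 21.2 min.

21.20 min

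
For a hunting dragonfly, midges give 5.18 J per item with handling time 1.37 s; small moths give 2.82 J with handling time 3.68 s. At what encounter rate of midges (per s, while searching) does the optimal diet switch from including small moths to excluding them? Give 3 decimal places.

0.186 per s

The zero-one rule: include small moths iff E₂/h₂ > λE₁/(1+λh₁). Equality gives the switch point.
λE₁h₂ = E₂ + λE₂h₁ ⇒ λ = E₂/(E₁h₂ − E₂h₁) = 2.82/(19.06 − 3.863) = 0.1855 per s.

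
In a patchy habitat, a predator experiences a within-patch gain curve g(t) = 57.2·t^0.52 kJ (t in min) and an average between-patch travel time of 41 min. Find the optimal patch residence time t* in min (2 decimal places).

Maximise g(t)/(T+t): set derivative to zero → g'(t)(T+t) = g(t).
g'(t) = 0.52·57.2·t^-0.48. Setting 0.52·57.2·t^-0.48 = 57.2·t^0.52/(41+t) gives 0.52(41+t) = t, so 0.48·t = 0.52×41.
t* = 0.52×41/0.48 = 44.42 min.

44.42 min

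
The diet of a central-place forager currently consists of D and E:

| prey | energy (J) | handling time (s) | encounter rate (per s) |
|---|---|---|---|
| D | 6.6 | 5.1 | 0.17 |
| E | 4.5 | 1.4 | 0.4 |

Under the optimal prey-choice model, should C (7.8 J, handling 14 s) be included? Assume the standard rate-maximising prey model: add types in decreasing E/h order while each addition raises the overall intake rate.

No

Current rate: (0.17×6.6 + 0.4×4.5)/(1 + 0.17×5.1 + 0.4×1.4) = 1.204 J/s.
C: E/h = 7.8/14 = 0.5571 J/s.
0.5571 < 1.204, so adding C would lower the average — exclude it.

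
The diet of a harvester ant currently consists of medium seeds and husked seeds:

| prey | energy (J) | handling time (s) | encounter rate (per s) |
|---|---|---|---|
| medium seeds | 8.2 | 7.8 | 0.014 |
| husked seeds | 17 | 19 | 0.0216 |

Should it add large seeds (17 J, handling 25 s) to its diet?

Current rate: (0.014×8.2 + 0.0216×17)/(1 + 0.014×7.8 + 0.0216×19) = 0.3172 J/s.
Profitability of large seeds: 17/25 = 0.68 J/s.
0.68 > 0.3172, so adding large seeds raises the average — include it.

Yes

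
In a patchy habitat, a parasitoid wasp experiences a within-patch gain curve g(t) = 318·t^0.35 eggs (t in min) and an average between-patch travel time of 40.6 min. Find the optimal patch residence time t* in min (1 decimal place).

21.9 min

Optimal t* satisfies g'(t*) = g(t*)/(T + t*).
g'(t) = 0.35·318·t^-0.65. Setting 0.35·318·t^-0.65 = 318·t^0.35/(40.6+t) gives 0.35(40.6+t) = t, so 0.65·t = 0.35×40.6.
t* = 0.35×40.6/0.65 = 21.86 min.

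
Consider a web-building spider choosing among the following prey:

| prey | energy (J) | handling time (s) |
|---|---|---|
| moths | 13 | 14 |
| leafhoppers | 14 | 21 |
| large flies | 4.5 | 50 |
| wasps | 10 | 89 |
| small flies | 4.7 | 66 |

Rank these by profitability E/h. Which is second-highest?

leafhoppers

In descending order of E/h:
moths: 13/14 = 0.929 J/s
leafhoppers: 14/21 = 0.667 J/s
wasps: 10/89 = 0.112 J/s
large flies: 4.5/50 = 0.09 J/s
small flies: 4.7/66 = 0.0712 J/s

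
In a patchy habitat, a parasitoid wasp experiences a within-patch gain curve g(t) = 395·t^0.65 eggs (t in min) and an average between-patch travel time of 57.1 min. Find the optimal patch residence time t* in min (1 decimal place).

106.0 min

Maximise g(t)/(T+t): set derivative to zero → g'(t)(T+t) = g(t).
g'(t) = 0.65·395·t^-0.35. Setting 0.65·395·t^-0.35 = 395·t^0.65/(57.1+t) gives 0.65(57.1+t) = t, so 0.35·t = 0.65×57.1.
t* = 0.65×57.1/0.35 = 106 min.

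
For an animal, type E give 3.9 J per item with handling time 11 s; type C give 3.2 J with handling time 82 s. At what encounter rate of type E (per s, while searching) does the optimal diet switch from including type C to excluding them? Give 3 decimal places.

0.011 per s

Drop type C once their profitability E₂/h₂ falls below the rate achievable on type E alone: E₂/h₂ = λE₁/(1 + λh₁).
Solve for λ: λE₁h₂ = E₂(1 + λh₁) → λ(E₁h₂ − E₂h₁) = E₂ → λ = E₂/(E₁h₂ − E₂h₁).
λ = 3.2/(3.9×82 − 3.2×11) = 3.2/284.6 = 0.01124 per s.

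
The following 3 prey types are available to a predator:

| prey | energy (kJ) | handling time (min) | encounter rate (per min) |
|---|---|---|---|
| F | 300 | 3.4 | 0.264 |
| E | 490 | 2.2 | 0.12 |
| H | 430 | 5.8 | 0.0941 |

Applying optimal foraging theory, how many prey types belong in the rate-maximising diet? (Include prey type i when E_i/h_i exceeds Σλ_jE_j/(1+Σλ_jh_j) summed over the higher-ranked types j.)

E/h in descending order: E 223, F 88.2, H 74.1 kJ/min. The optimal diet is the largest prefix of this list for which every included type satisfies E_i/h_i > R on the types above it.
Rate on top 1: 46.52. F: 88.2 > 46.52 → include.
Rate on top 2: 63.84. H: 74.1 > 63.84 → include.
Optimal diet: E, F, H — 3 of 3 types.

3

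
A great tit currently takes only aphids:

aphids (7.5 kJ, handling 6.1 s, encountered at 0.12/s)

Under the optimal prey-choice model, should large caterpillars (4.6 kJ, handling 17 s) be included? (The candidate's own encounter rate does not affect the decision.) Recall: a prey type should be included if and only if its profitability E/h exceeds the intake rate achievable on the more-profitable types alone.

Intake rate on the current diet: R = (0.12×7.5) / (1 + 0.12×6.1) = 0.9/1.732 = 0.5196 kJ/s.
Profitability of large caterpillars: 4.6/17 = 0.2706 kJ/s.
Since 0.2706 < R, time spent handling large caterpillars is better spent searching.

No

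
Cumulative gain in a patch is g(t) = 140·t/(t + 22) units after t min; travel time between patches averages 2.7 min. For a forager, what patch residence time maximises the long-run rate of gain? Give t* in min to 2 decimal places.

7.71 min

Optimal t* satisfies g'(t*) = g(t*)/(T + t*).
g'(t) = 140·22/(t + 22)². Setting 140·22/(t+22)² = 140t/[(t+22)(2.7+t)] gives 22(2.7+t) = t(t+22), so t² = 22×2.7 = 59.4.
t* = √59.4 = 7.707 min.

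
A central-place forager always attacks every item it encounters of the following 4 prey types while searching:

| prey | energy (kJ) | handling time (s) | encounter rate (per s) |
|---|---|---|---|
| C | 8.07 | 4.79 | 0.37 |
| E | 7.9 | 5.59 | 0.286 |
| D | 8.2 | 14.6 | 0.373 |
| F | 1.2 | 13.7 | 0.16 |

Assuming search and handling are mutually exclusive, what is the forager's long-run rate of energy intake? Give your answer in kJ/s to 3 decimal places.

0.707 kJ/s

R = (0.37×8.07 + 0.286×7.9 + 0.373×8.2 + 0.16×1.2) / (1 + 0.37×4.79 + 0.286×5.59 + 0.373×14.6 + 0.16×13.7) = 8.496/12.01 = 0.7075 kJ/s.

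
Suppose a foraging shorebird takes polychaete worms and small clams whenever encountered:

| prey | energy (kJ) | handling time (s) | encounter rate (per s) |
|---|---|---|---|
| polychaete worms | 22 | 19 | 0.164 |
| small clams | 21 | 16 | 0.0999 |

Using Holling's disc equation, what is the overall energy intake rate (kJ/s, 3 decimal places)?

0.999 kJ/s

Energy encountered per unit search time: 0.164×22 + 0.0999×21 = 5.706 kJ/s.
Handling time per unit search time: 0.164×19 + 0.0999×16 = 4.714.
Rate = 5.706/(1 + 4.714) = 0.9985 kJ/s.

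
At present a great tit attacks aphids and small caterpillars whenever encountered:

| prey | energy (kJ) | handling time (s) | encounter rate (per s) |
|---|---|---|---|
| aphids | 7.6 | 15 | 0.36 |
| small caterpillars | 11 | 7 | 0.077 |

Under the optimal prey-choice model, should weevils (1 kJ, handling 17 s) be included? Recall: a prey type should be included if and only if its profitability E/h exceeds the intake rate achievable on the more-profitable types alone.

Intake rate on the current diet: R = (0.36×7.6 + 0.077×11) / (1 + 0.36×15 + 0.077×7) = 3.583/6.939 = 0.5164 kJ/s.
Profitability of weevils: 1/17 = 0.05882 kJ/s.
Since 0.05882 < R, time spent handling weevils is better spent searching.

No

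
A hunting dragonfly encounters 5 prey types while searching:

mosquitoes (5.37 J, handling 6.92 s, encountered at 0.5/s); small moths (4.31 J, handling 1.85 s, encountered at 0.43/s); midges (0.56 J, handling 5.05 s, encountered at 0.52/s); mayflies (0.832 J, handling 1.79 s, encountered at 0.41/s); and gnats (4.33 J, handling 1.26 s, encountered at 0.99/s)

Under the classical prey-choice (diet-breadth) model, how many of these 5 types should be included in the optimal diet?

Rank by E/h (J/s): gnats 3.44, small moths 2.33, mosquitoes 0.776, mayflies 0.465, midges 0.111. Include each in turn until the next type's E/h falls below the running intake rate.
Rate on top 1: 1.907. small moths: 2.33 > 1.907 → include.
Rate on top 2: 2.018. mosquitoes: 0.776 < 2.018 → exclude; stop.
Optimal diet: gnats, small moths — 2 of 5 types.

2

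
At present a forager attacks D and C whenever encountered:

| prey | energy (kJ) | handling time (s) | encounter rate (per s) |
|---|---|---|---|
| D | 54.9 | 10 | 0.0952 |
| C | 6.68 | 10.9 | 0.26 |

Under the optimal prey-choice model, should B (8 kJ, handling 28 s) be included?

No

Current rate: (0.0952×54.9 + 0.26×6.68)/(1 + 0.0952×10 + 0.26×10.9) = 1.455 kJ/s.
B: E/h = 8/28 = 0.2857 kJ/s.
Since 0.2857 < R, time spent handling B is better spent searching.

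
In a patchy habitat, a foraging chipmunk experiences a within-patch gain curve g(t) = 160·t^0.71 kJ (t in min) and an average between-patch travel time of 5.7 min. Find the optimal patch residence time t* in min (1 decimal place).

Maximise g(t)/(T+t): set derivative to zero → g'(t)(T+t) = g(t).
g'(t) = 0.71·160·t^-0.29. Setting 0.71·160·t^-0.29 = 160·t^0.71/(5.7+t) gives 0.71(5.7+t) = t, so 0.29·t = 0.71×5.7.
t* = 0.71×5.7/0.29 = 13.96 min.

14.0 min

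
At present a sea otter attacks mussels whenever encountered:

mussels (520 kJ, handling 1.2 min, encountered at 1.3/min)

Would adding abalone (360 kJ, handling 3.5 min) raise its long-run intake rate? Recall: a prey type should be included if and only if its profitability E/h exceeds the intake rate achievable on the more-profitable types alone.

Current rate: (1.3×520)/(1 + 1.3×1.2) = 264.1 kJ/min.
abalone: E/h = 360/3.5 = 102.9 kJ/min.
Since 102.9 < R, time spent handling abalone is better spent searching.

No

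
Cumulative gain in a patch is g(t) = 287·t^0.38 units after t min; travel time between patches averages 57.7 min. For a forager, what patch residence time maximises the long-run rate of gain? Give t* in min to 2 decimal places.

35.36 min

Optimal t* satisfies g'(t*) = g(t*)/(T + t*).
g'(t) = 0.38·287·t^-0.62. Setting 0.38·287·t^-0.62 = 287·t^0.38/(57.7+t) gives 0.38(57.7+t) = t, so 0.62·t = 0.38×57.7.
t* = 0.38×57.7/0.62 = 35.36 min.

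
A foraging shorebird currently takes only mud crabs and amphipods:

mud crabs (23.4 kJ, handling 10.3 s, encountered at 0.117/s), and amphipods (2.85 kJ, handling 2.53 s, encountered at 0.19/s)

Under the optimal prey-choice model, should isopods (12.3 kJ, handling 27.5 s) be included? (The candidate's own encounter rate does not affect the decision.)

Intake rate on the current diet: R = (0.117×23.4 + 0.19×2.85) / (1 + 0.117×10.3 + 0.19×2.53) = 3.279/2.686 = 1.221 kJ/s.
isopods: E/h = 12.3/27.5 = 0.4473 kJ/s.
Since 0.4473 < R, time spent handling isopods is better spent searching.

No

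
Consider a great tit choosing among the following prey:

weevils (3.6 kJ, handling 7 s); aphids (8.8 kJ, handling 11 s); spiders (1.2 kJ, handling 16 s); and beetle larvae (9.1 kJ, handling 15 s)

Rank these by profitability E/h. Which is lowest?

spiders

Profitability E/h (kJ/s): weevils = 3.6/7 = 0.514, aphids = 8.8/11 = 0.8, spiders = 1.2/16 = 0.075, beetle larvae = 9.1/15 = 0.607.
Ranked: aphids > beetle larvae > weevils > spiders.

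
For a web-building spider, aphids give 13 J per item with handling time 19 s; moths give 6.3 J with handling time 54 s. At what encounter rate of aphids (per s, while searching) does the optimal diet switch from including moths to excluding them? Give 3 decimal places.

0.011 per s

Drop moths once their profitability E₂/h₂ falls below the rate achievable on aphids alone: E₂/h₂ = λE₁/(1 + λh₁).
Solve for λ: λE₁h₂ = E₂(1 + λh₁) → λ(E₁h₂ − E₂h₁) = E₂ → λ = E₂/(E₁h₂ − E₂h₁).
λ = 6.3/(13×54 − 6.3×19) = 6.3/582.3 = 0.01082 per s.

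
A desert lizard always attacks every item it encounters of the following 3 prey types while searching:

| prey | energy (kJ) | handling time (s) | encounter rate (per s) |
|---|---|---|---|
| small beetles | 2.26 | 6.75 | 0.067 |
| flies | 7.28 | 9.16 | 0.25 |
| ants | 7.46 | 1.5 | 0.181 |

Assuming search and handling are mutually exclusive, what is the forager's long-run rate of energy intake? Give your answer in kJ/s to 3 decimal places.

R = Σλ_iE_i / (1 + Σλ_ih_i)
Numerator: 0.067×2.26 + 0.25×7.28 + 0.181×7.46 = 3.322
Denominator: 1 + 0.067×6.75 + 0.25×9.16 + 0.181×1.5 = 4.014
R = 3.322/4.014 = 0.8276 kJ/s

0.828 kJ/s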